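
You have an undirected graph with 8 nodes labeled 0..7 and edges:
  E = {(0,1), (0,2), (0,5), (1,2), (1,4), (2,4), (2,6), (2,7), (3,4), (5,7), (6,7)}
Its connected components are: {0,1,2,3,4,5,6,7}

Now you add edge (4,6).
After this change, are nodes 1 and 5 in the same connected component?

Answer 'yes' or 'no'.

Initial components: {0,1,2,3,4,5,6,7}
Adding edge (4,6): both already in same component {0,1,2,3,4,5,6,7}. No change.
New components: {0,1,2,3,4,5,6,7}
Are 1 and 5 in the same component? yes

Answer: yes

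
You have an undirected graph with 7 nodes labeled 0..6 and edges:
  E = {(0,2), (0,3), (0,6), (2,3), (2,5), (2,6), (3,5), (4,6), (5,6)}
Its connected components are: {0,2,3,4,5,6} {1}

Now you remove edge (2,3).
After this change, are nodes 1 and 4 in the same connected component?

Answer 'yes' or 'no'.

Answer: no

Derivation:
Initial components: {0,2,3,4,5,6} {1}
Removing edge (2,3): not a bridge — component count unchanged at 2.
New components: {0,2,3,4,5,6} {1}
Are 1 and 4 in the same component? no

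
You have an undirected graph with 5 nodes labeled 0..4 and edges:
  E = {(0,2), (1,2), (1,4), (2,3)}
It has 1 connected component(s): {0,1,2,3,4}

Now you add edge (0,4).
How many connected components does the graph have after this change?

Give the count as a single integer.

Initial component count: 1
Add (0,4): endpoints already in same component. Count unchanged: 1.
New component count: 1

Answer: 1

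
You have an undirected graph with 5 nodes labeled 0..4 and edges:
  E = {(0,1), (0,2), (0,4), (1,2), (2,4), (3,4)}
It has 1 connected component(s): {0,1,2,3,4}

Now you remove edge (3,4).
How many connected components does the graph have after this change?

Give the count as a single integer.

Answer: 2

Derivation:
Initial component count: 1
Remove (3,4): it was a bridge. Count increases: 1 -> 2.
  After removal, components: {0,1,2,4} {3}
New component count: 2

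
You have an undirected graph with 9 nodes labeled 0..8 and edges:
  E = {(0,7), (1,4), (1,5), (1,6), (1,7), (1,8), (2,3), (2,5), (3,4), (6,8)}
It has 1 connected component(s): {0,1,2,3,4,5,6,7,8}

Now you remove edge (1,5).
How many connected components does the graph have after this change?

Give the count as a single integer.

Initial component count: 1
Remove (1,5): not a bridge. Count unchanged: 1.
  After removal, components: {0,1,2,3,4,5,6,7,8}
New component count: 1

Answer: 1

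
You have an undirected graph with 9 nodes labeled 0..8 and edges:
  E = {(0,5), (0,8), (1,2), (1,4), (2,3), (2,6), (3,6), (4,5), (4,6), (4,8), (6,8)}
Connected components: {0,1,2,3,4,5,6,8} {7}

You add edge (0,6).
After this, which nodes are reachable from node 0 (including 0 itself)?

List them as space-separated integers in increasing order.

Answer: 0 1 2 3 4 5 6 8

Derivation:
Before: nodes reachable from 0: {0,1,2,3,4,5,6,8}
Adding (0,6): both endpoints already in same component. Reachability from 0 unchanged.
After: nodes reachable from 0: {0,1,2,3,4,5,6,8}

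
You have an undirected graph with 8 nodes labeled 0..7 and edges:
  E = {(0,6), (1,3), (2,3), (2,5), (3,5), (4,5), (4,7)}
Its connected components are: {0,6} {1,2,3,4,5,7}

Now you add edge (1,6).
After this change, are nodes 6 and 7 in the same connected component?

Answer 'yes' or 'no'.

Initial components: {0,6} {1,2,3,4,5,7}
Adding edge (1,6): merges {1,2,3,4,5,7} and {0,6}.
New components: {0,1,2,3,4,5,6,7}
Are 6 and 7 in the same component? yes

Answer: yes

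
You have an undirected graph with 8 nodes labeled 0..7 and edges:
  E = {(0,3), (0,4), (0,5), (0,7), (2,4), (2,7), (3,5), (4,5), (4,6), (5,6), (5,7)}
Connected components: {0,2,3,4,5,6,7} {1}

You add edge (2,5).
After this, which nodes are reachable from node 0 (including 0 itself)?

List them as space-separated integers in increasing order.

Before: nodes reachable from 0: {0,2,3,4,5,6,7}
Adding (2,5): both endpoints already in same component. Reachability from 0 unchanged.
After: nodes reachable from 0: {0,2,3,4,5,6,7}

Answer: 0 2 3 4 5 6 7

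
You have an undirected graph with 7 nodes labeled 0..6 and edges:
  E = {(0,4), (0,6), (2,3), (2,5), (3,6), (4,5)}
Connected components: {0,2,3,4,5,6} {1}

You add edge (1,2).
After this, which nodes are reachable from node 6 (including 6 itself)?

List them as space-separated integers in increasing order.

Before: nodes reachable from 6: {0,2,3,4,5,6}
Adding (1,2): merges 6's component with another. Reachability grows.
After: nodes reachable from 6: {0,1,2,3,4,5,6}

Answer: 0 1 2 3 4 5 6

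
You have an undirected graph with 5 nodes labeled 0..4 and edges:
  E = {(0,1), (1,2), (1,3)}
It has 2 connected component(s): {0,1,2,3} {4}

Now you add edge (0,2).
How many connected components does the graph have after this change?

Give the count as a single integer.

Initial component count: 2
Add (0,2): endpoints already in same component. Count unchanged: 2.
New component count: 2

Answer: 2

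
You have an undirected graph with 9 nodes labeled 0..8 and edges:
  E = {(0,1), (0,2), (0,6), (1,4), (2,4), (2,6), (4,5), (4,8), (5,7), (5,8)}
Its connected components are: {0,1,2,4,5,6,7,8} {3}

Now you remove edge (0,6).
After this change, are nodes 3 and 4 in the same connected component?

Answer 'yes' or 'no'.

Initial components: {0,1,2,4,5,6,7,8} {3}
Removing edge (0,6): not a bridge — component count unchanged at 2.
New components: {0,1,2,4,5,6,7,8} {3}
Are 3 and 4 in the same component? no

Answer: no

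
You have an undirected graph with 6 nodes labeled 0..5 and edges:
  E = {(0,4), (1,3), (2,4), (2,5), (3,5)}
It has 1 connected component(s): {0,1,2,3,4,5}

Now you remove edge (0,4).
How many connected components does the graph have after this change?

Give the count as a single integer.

Initial component count: 1
Remove (0,4): it was a bridge. Count increases: 1 -> 2.
  After removal, components: {0} {1,2,3,4,5}
New component count: 2

Answer: 2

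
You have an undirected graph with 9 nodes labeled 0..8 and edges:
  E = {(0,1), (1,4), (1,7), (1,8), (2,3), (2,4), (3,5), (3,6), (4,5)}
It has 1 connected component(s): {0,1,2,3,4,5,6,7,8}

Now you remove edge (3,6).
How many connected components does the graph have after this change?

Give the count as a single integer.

Initial component count: 1
Remove (3,6): it was a bridge. Count increases: 1 -> 2.
  After removal, components: {0,1,2,3,4,5,7,8} {6}
New component count: 2

Answer: 2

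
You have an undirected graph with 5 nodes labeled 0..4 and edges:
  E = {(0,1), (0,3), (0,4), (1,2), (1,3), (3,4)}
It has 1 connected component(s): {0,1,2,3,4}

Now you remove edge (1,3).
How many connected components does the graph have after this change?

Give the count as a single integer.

Answer: 1

Derivation:
Initial component count: 1
Remove (1,3): not a bridge. Count unchanged: 1.
  After removal, components: {0,1,2,3,4}
New component count: 1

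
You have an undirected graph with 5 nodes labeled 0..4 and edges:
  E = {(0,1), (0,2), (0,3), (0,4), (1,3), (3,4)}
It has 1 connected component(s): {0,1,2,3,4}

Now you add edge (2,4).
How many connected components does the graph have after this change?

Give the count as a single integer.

Initial component count: 1
Add (2,4): endpoints already in same component. Count unchanged: 1.
New component count: 1

Answer: 1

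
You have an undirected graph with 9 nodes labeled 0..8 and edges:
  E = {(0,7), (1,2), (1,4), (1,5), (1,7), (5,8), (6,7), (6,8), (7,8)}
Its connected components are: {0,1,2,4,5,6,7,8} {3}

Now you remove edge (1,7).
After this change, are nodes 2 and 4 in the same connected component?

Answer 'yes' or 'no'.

Answer: yes

Derivation:
Initial components: {0,1,2,4,5,6,7,8} {3}
Removing edge (1,7): not a bridge — component count unchanged at 2.
New components: {0,1,2,4,5,6,7,8} {3}
Are 2 and 4 in the same component? yes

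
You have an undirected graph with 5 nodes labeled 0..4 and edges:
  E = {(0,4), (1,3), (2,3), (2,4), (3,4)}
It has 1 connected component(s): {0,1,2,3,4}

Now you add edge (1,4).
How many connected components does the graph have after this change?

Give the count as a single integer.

Answer: 1

Derivation:
Initial component count: 1
Add (1,4): endpoints already in same component. Count unchanged: 1.
New component count: 1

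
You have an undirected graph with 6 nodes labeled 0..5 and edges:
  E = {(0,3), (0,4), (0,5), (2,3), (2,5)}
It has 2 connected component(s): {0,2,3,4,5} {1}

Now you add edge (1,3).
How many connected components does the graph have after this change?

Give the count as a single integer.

Initial component count: 2
Add (1,3): merges two components. Count decreases: 2 -> 1.
New component count: 1

Answer: 1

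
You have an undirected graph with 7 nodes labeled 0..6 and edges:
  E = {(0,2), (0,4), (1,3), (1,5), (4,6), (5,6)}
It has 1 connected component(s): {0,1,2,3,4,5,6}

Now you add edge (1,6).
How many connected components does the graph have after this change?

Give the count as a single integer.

Initial component count: 1
Add (1,6): endpoints already in same component. Count unchanged: 1.
New component count: 1

Answer: 1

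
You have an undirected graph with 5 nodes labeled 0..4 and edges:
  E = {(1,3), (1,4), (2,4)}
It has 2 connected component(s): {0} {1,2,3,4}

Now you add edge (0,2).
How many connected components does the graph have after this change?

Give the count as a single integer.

Initial component count: 2
Add (0,2): merges two components. Count decreases: 2 -> 1.
New component count: 1

Answer: 1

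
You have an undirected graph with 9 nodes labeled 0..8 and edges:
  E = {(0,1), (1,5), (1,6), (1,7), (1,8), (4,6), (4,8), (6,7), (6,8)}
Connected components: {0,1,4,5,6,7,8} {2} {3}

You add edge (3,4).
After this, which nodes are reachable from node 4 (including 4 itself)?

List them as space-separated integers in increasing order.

Answer: 0 1 3 4 5 6 7 8

Derivation:
Before: nodes reachable from 4: {0,1,4,5,6,7,8}
Adding (3,4): merges 4's component with another. Reachability grows.
After: nodes reachable from 4: {0,1,3,4,5,6,7,8}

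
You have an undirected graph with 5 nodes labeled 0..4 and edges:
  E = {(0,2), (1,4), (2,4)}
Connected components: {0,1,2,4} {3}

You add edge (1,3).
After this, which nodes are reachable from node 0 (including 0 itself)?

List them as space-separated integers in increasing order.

Answer: 0 1 2 3 4

Derivation:
Before: nodes reachable from 0: {0,1,2,4}
Adding (1,3): merges 0's component with another. Reachability grows.
After: nodes reachable from 0: {0,1,2,3,4}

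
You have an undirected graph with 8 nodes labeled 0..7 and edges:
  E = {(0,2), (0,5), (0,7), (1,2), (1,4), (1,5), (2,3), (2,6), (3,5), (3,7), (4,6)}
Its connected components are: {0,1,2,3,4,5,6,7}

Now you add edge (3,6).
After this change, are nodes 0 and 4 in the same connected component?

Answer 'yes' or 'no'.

Answer: yes

Derivation:
Initial components: {0,1,2,3,4,5,6,7}
Adding edge (3,6): both already in same component {0,1,2,3,4,5,6,7}. No change.
New components: {0,1,2,3,4,5,6,7}
Are 0 and 4 in the same component? yes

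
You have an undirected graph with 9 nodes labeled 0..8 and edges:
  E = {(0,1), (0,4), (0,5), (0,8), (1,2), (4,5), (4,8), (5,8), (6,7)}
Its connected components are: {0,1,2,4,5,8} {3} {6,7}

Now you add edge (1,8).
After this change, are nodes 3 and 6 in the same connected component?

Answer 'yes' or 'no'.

Initial components: {0,1,2,4,5,8} {3} {6,7}
Adding edge (1,8): both already in same component {0,1,2,4,5,8}. No change.
New components: {0,1,2,4,5,8} {3} {6,7}
Are 3 and 6 in the same component? no

Answer: no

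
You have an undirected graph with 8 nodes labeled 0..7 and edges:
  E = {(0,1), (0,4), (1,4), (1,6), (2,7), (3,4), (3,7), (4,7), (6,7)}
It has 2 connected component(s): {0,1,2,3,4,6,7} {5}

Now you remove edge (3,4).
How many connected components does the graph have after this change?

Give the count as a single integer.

Answer: 2

Derivation:
Initial component count: 2
Remove (3,4): not a bridge. Count unchanged: 2.
  After removal, components: {0,1,2,3,4,6,7} {5}
New component count: 2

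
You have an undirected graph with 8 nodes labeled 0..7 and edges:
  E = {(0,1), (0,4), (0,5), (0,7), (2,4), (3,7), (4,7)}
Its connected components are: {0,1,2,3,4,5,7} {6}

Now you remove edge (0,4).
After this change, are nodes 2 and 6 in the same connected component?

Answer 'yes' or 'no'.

Initial components: {0,1,2,3,4,5,7} {6}
Removing edge (0,4): not a bridge — component count unchanged at 2.
New components: {0,1,2,3,4,5,7} {6}
Are 2 and 6 in the same component? no

Answer: no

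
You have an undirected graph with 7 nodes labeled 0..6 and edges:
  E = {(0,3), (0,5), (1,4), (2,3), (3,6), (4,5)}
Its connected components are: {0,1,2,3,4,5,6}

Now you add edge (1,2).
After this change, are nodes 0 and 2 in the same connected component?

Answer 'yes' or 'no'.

Initial components: {0,1,2,3,4,5,6}
Adding edge (1,2): both already in same component {0,1,2,3,4,5,6}. No change.
New components: {0,1,2,3,4,5,6}
Are 0 and 2 in the same component? yes

Answer: yes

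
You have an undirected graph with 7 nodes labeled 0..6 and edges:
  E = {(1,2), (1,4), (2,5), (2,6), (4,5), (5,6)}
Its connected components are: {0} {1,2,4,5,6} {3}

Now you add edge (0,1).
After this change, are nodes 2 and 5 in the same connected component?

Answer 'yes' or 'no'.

Initial components: {0} {1,2,4,5,6} {3}
Adding edge (0,1): merges {0} and {1,2,4,5,6}.
New components: {0,1,2,4,5,6} {3}
Are 2 and 5 in the same component? yes

Answer: yes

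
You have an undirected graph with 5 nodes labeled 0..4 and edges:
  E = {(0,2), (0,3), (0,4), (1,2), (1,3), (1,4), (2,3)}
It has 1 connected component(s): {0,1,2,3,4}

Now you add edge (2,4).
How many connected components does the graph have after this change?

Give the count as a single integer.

Answer: 1

Derivation:
Initial component count: 1
Add (2,4): endpoints already in same component. Count unchanged: 1.
New component count: 1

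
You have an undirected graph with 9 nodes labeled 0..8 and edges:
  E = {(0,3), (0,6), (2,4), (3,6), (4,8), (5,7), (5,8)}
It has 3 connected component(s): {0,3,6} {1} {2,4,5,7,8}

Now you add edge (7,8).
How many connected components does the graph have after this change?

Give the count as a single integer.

Answer: 3

Derivation:
Initial component count: 3
Add (7,8): endpoints already in same component. Count unchanged: 3.
New component count: 3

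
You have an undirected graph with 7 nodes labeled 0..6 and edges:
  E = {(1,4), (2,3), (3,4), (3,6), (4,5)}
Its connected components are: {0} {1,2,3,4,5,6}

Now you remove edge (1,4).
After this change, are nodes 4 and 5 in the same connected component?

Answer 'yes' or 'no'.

Answer: yes

Derivation:
Initial components: {0} {1,2,3,4,5,6}
Removing edge (1,4): it was a bridge — component count 2 -> 3.
New components: {0} {1} {2,3,4,5,6}
Are 4 and 5 in the same component? yes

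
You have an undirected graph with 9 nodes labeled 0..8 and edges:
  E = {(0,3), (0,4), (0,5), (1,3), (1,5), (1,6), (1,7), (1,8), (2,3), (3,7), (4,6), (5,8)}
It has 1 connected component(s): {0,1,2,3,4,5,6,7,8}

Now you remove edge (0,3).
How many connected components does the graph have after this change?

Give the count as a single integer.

Initial component count: 1
Remove (0,3): not a bridge. Count unchanged: 1.
  After removal, components: {0,1,2,3,4,5,6,7,8}
New component count: 1

Answer: 1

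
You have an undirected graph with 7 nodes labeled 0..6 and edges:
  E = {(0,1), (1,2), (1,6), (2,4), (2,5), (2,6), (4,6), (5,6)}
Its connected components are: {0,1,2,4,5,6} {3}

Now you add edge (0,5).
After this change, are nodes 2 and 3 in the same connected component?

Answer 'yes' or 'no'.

Answer: no

Derivation:
Initial components: {0,1,2,4,5,6} {3}
Adding edge (0,5): both already in same component {0,1,2,4,5,6}. No change.
New components: {0,1,2,4,5,6} {3}
Are 2 and 3 in the same component? no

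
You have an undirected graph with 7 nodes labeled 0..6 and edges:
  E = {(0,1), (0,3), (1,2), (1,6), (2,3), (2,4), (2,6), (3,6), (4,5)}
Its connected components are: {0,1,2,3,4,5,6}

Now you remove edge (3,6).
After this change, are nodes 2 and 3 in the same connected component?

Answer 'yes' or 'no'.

Answer: yes

Derivation:
Initial components: {0,1,2,3,4,5,6}
Removing edge (3,6): not a bridge — component count unchanged at 1.
New components: {0,1,2,3,4,5,6}
Are 2 and 3 in the same component? yes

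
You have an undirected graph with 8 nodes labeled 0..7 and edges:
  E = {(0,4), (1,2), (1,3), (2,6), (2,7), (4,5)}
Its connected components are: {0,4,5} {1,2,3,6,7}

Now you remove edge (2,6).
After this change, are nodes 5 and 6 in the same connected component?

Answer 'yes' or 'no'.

Initial components: {0,4,5} {1,2,3,6,7}
Removing edge (2,6): it was a bridge — component count 2 -> 3.
New components: {0,4,5} {1,2,3,7} {6}
Are 5 and 6 in the same component? no

Answer: no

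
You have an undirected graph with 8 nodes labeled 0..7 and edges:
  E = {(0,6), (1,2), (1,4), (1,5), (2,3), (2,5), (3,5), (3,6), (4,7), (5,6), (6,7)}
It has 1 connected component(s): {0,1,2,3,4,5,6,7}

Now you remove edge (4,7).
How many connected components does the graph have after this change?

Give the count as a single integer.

Answer: 1

Derivation:
Initial component count: 1
Remove (4,7): not a bridge. Count unchanged: 1.
  After removal, components: {0,1,2,3,4,5,6,7}
New component count: 1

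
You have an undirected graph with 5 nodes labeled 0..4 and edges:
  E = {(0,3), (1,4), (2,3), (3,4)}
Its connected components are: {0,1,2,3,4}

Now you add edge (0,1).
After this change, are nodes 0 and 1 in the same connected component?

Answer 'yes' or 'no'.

Initial components: {0,1,2,3,4}
Adding edge (0,1): both already in same component {0,1,2,3,4}. No change.
New components: {0,1,2,3,4}
Are 0 and 1 in the same component? yes

Answer: yes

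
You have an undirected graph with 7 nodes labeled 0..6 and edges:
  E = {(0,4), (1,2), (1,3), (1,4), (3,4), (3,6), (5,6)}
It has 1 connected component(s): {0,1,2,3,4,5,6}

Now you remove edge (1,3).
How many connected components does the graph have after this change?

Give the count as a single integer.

Initial component count: 1
Remove (1,3): not a bridge. Count unchanged: 1.
  After removal, components: {0,1,2,3,4,5,6}
New component count: 1

Answer: 1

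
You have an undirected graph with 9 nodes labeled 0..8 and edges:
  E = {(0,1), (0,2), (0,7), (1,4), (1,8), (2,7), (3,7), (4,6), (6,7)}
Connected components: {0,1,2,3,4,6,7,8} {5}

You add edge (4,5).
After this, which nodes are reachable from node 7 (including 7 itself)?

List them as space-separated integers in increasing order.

Before: nodes reachable from 7: {0,1,2,3,4,6,7,8}
Adding (4,5): merges 7's component with another. Reachability grows.
After: nodes reachable from 7: {0,1,2,3,4,5,6,7,8}

Answer: 0 1 2 3 4 5 6 7 8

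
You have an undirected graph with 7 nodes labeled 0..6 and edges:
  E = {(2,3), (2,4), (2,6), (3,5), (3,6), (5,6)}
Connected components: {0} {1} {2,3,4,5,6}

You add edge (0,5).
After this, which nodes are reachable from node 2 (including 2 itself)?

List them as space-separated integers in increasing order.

Before: nodes reachable from 2: {2,3,4,5,6}
Adding (0,5): merges 2's component with another. Reachability grows.
After: nodes reachable from 2: {0,2,3,4,5,6}

Answer: 0 2 3 4 5 6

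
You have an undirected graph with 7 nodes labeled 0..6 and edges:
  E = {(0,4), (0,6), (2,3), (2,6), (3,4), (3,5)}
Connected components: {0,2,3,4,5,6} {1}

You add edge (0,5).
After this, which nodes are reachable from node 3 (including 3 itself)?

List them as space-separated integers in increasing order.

Before: nodes reachable from 3: {0,2,3,4,5,6}
Adding (0,5): both endpoints already in same component. Reachability from 3 unchanged.
After: nodes reachable from 3: {0,2,3,4,5,6}

Answer: 0 2 3 4 5 6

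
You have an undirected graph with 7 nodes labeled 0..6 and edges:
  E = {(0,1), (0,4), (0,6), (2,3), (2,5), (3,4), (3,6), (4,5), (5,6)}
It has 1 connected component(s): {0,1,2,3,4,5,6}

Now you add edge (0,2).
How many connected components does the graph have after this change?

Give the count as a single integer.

Answer: 1

Derivation:
Initial component count: 1
Add (0,2): endpoints already in same component. Count unchanged: 1.
New component count: 1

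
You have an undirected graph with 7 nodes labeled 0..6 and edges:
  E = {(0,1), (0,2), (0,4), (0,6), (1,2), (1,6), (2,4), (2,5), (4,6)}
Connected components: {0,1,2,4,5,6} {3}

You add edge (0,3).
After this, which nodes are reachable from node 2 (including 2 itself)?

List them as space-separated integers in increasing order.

Before: nodes reachable from 2: {0,1,2,4,5,6}
Adding (0,3): merges 2's component with another. Reachability grows.
After: nodes reachable from 2: {0,1,2,3,4,5,6}

Answer: 0 1 2 3 4 5 6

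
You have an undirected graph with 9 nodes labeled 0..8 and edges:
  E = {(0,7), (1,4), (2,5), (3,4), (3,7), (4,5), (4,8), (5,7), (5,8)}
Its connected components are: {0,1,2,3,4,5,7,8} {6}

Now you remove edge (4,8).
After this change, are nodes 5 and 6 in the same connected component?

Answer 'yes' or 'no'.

Answer: no

Derivation:
Initial components: {0,1,2,3,4,5,7,8} {6}
Removing edge (4,8): not a bridge — component count unchanged at 2.
New components: {0,1,2,3,4,5,7,8} {6}
Are 5 and 6 in the same component? no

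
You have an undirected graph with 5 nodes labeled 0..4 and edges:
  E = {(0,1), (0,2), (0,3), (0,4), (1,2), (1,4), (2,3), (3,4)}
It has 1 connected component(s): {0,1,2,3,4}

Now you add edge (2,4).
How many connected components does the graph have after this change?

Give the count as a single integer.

Initial component count: 1
Add (2,4): endpoints already in same component. Count unchanged: 1.
New component count: 1

Answer: 1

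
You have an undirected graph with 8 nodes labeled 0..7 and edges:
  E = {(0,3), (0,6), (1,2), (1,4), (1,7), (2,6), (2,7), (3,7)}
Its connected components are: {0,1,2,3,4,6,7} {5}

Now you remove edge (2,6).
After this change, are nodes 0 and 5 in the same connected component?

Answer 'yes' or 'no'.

Initial components: {0,1,2,3,4,6,7} {5}
Removing edge (2,6): not a bridge — component count unchanged at 2.
New components: {0,1,2,3,4,6,7} {5}
Are 0 and 5 in the same component? no

Answer: no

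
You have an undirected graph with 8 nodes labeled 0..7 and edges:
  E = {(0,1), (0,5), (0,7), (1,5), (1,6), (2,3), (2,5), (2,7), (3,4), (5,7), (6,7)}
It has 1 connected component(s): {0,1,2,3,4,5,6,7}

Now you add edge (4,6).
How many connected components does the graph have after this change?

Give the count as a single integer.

Answer: 1

Derivation:
Initial component count: 1
Add (4,6): endpoints already in same component. Count unchanged: 1.
New component count: 1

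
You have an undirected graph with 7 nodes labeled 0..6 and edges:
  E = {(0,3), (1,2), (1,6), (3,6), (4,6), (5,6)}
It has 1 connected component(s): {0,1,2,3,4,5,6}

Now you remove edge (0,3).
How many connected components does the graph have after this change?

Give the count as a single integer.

Answer: 2

Derivation:
Initial component count: 1
Remove (0,3): it was a bridge. Count increases: 1 -> 2.
  After removal, components: {0} {1,2,3,4,5,6}
New component count: 2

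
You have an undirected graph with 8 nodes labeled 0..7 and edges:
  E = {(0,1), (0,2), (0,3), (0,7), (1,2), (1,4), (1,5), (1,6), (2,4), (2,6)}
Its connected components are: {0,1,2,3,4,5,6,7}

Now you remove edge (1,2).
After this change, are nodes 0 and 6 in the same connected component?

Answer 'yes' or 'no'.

Answer: yes

Derivation:
Initial components: {0,1,2,3,4,5,6,7}
Removing edge (1,2): not a bridge — component count unchanged at 1.
New components: {0,1,2,3,4,5,6,7}
Are 0 and 6 in the same component? yes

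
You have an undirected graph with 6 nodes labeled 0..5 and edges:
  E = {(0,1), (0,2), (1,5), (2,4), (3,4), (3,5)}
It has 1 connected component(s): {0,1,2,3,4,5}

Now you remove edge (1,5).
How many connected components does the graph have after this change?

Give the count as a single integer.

Answer: 1

Derivation:
Initial component count: 1
Remove (1,5): not a bridge. Count unchanged: 1.
  After removal, components: {0,1,2,3,4,5}
New component count: 1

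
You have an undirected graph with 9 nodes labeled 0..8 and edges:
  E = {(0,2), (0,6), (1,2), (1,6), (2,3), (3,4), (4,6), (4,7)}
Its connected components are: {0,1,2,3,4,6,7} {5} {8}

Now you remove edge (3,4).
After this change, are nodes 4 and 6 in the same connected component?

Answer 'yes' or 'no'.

Answer: yes

Derivation:
Initial components: {0,1,2,3,4,6,7} {5} {8}
Removing edge (3,4): not a bridge — component count unchanged at 3.
New components: {0,1,2,3,4,6,7} {5} {8}
Are 4 and 6 in the same component? yes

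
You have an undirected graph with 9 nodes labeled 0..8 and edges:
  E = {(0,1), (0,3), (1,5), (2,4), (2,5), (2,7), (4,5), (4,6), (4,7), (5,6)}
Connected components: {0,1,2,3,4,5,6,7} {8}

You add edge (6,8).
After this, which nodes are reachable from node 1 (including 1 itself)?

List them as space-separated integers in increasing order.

Answer: 0 1 2 3 4 5 6 7 8

Derivation:
Before: nodes reachable from 1: {0,1,2,3,4,5,6,7}
Adding (6,8): merges 1's component with another. Reachability grows.
After: nodes reachable from 1: {0,1,2,3,4,5,6,7,8}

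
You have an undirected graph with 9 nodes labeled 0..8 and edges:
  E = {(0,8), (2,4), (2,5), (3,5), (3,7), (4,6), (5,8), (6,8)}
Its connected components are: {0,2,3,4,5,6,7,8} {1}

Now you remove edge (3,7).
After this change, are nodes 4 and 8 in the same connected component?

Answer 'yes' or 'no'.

Initial components: {0,2,3,4,5,6,7,8} {1}
Removing edge (3,7): it was a bridge — component count 2 -> 3.
New components: {0,2,3,4,5,6,8} {1} {7}
Are 4 and 8 in the same component? yes

Answer: yes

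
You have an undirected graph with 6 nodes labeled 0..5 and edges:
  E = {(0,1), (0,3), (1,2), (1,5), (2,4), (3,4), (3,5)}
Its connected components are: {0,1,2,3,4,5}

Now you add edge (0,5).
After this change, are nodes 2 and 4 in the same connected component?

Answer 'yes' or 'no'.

Initial components: {0,1,2,3,4,5}
Adding edge (0,5): both already in same component {0,1,2,3,4,5}. No change.
New components: {0,1,2,3,4,5}
Are 2 and 4 in the same component? yes

Answer: yes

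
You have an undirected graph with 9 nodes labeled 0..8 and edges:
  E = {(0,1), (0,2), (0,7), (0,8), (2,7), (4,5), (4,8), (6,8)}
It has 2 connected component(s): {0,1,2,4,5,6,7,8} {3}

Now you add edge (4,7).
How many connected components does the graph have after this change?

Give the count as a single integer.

Initial component count: 2
Add (4,7): endpoints already in same component. Count unchanged: 2.
New component count: 2

Answer: 2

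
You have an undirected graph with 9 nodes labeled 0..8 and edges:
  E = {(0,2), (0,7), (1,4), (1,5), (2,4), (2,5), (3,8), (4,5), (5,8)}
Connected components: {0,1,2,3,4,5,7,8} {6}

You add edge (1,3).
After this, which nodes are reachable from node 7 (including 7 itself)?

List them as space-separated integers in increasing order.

Answer: 0 1 2 3 4 5 7 8

Derivation:
Before: nodes reachable from 7: {0,1,2,3,4,5,7,8}
Adding (1,3): both endpoints already in same component. Reachability from 7 unchanged.
After: nodes reachable from 7: {0,1,2,3,4,5,7,8}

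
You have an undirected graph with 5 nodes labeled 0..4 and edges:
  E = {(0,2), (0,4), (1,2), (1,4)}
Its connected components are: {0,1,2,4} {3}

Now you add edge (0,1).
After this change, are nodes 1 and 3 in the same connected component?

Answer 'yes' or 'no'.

Initial components: {0,1,2,4} {3}
Adding edge (0,1): both already in same component {0,1,2,4}. No change.
New components: {0,1,2,4} {3}
Are 1 and 3 in the same component? no

Answer: no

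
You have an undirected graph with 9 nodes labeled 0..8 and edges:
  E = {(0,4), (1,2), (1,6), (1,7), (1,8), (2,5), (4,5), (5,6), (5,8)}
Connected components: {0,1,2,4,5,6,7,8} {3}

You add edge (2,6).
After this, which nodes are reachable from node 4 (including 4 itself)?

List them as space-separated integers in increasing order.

Answer: 0 1 2 4 5 6 7 8

Derivation:
Before: nodes reachable from 4: {0,1,2,4,5,6,7,8}
Adding (2,6): both endpoints already in same component. Reachability from 4 unchanged.
After: nodes reachable from 4: {0,1,2,4,5,6,7,8}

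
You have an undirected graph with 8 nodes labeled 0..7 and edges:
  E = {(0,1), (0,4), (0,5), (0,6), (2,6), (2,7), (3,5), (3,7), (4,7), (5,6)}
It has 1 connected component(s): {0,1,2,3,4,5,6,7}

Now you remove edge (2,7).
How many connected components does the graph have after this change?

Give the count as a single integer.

Answer: 1

Derivation:
Initial component count: 1
Remove (2,7): not a bridge. Count unchanged: 1.
  After removal, components: {0,1,2,3,4,5,6,7}
New component count: 1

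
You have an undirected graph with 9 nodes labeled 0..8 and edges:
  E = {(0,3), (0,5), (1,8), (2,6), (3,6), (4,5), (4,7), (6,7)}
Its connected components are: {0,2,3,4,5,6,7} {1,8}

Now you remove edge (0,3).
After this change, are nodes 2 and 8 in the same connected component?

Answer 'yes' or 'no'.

Initial components: {0,2,3,4,5,6,7} {1,8}
Removing edge (0,3): not a bridge — component count unchanged at 2.
New components: {0,2,3,4,5,6,7} {1,8}
Are 2 and 8 in the same component? no

Answer: no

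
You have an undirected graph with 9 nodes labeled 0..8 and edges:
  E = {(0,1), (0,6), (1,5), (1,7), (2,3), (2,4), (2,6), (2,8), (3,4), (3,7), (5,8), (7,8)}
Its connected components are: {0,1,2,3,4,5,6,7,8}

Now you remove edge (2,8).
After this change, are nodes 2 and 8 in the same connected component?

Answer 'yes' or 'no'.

Answer: yes

Derivation:
Initial components: {0,1,2,3,4,5,6,7,8}
Removing edge (2,8): not a bridge — component count unchanged at 1.
New components: {0,1,2,3,4,5,6,7,8}
Are 2 and 8 in the same component? yes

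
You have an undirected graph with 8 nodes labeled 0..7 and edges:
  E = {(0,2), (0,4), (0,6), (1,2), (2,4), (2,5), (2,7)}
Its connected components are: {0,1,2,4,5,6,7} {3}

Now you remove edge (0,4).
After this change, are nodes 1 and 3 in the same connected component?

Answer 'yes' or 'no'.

Initial components: {0,1,2,4,5,6,7} {3}
Removing edge (0,4): not a bridge — component count unchanged at 2.
New components: {0,1,2,4,5,6,7} {3}
Are 1 and 3 in the same component? no

Answer: no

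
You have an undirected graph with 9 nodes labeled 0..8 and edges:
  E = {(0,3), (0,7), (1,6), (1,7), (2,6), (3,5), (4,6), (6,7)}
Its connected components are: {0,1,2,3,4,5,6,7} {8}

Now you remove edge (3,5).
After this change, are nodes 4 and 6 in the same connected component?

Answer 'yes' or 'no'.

Answer: yes

Derivation:
Initial components: {0,1,2,3,4,5,6,7} {8}
Removing edge (3,5): it was a bridge — component count 2 -> 3.
New components: {0,1,2,3,4,6,7} {5} {8}
Are 4 and 6 in the same component? yes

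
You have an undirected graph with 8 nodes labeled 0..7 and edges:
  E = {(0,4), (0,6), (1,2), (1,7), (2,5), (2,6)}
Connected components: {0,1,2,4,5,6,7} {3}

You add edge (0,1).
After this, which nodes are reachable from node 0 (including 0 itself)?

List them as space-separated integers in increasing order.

Answer: 0 1 2 4 5 6 7

Derivation:
Before: nodes reachable from 0: {0,1,2,4,5,6,7}
Adding (0,1): both endpoints already in same component. Reachability from 0 unchanged.
After: nodes reachable from 0: {0,1,2,4,5,6,7}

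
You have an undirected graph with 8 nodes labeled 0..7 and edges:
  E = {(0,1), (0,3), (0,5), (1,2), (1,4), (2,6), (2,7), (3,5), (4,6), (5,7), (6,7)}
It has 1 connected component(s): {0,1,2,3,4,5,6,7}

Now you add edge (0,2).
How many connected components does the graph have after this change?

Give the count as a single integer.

Answer: 1

Derivation:
Initial component count: 1
Add (0,2): endpoints already in same component. Count unchanged: 1.
New component count: 1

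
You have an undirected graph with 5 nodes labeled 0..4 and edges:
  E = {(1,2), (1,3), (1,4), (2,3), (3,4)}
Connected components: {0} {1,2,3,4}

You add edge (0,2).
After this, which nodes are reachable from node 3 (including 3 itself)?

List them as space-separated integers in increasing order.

Before: nodes reachable from 3: {1,2,3,4}
Adding (0,2): merges 3's component with another. Reachability grows.
After: nodes reachable from 3: {0,1,2,3,4}

Answer: 0 1 2 3 4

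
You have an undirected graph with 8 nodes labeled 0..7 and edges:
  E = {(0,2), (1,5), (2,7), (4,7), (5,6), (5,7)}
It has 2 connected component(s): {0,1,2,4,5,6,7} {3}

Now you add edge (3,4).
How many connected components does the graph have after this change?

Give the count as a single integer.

Initial component count: 2
Add (3,4): merges two components. Count decreases: 2 -> 1.
New component count: 1

Answer: 1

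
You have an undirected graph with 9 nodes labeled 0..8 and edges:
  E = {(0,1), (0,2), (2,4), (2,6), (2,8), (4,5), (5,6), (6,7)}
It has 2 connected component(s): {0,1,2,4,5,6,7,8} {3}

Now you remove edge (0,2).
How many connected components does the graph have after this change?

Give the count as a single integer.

Initial component count: 2
Remove (0,2): it was a bridge. Count increases: 2 -> 3.
  After removal, components: {0,1} {2,4,5,6,7,8} {3}
New component count: 3

Answer: 3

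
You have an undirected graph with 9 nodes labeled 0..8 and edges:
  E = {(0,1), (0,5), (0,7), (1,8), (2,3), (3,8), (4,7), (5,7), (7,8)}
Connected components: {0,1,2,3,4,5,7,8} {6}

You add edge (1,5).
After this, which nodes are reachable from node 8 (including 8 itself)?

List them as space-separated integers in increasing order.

Answer: 0 1 2 3 4 5 7 8

Derivation:
Before: nodes reachable from 8: {0,1,2,3,4,5,7,8}
Adding (1,5): both endpoints already in same component. Reachability from 8 unchanged.
After: nodes reachable from 8: {0,1,2,3,4,5,7,8}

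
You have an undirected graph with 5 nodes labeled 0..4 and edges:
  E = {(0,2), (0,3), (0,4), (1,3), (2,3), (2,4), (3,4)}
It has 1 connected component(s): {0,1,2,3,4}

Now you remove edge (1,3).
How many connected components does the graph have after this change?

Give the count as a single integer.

Answer: 2

Derivation:
Initial component count: 1
Remove (1,3): it was a bridge. Count increases: 1 -> 2.
  After removal, components: {0,2,3,4} {1}
New component count: 2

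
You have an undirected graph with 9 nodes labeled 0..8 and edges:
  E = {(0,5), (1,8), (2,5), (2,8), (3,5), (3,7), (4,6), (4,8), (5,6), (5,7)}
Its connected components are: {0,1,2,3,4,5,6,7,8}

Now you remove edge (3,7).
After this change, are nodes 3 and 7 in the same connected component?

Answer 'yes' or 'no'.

Initial components: {0,1,2,3,4,5,6,7,8}
Removing edge (3,7): not a bridge — component count unchanged at 1.
New components: {0,1,2,3,4,5,6,7,8}
Are 3 and 7 in the same component? yes

Answer: yes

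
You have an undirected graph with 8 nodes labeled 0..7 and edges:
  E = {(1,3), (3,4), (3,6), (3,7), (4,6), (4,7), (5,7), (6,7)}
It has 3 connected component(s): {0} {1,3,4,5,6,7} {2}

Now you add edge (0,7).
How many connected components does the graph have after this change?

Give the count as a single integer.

Answer: 2

Derivation:
Initial component count: 3
Add (0,7): merges two components. Count decreases: 3 -> 2.
New component count: 2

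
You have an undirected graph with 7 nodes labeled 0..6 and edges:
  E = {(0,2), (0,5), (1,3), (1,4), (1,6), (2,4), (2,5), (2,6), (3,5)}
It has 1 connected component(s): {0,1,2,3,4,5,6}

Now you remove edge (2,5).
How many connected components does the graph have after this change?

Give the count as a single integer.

Answer: 1

Derivation:
Initial component count: 1
Remove (2,5): not a bridge. Count unchanged: 1.
  After removal, components: {0,1,2,3,4,5,6}
New component count: 1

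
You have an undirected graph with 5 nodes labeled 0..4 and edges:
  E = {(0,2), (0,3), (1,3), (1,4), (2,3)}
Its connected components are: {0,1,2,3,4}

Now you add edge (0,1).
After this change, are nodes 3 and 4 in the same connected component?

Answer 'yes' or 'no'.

Answer: yes

Derivation:
Initial components: {0,1,2,3,4}
Adding edge (0,1): both already in same component {0,1,2,3,4}. No change.
New components: {0,1,2,3,4}
Are 3 and 4 in the same component? yes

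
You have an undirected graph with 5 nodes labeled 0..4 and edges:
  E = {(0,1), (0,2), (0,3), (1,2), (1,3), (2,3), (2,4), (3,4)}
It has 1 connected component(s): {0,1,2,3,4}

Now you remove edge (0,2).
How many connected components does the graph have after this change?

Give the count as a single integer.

Answer: 1

Derivation:
Initial component count: 1
Remove (0,2): not a bridge. Count unchanged: 1.
  After removal, components: {0,1,2,3,4}
New component count: 1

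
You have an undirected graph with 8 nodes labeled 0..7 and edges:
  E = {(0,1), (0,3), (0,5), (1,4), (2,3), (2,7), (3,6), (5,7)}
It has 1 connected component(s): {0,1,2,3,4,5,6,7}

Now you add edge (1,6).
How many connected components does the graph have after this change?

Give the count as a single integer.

Answer: 1

Derivation:
Initial component count: 1
Add (1,6): endpoints already in same component. Count unchanged: 1.
New component count: 1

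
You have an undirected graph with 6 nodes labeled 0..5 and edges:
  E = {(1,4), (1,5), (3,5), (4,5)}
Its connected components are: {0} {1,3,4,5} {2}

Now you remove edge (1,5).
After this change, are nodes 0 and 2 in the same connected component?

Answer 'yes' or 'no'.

Answer: no

Derivation:
Initial components: {0} {1,3,4,5} {2}
Removing edge (1,5): not a bridge — component count unchanged at 3.
New components: {0} {1,3,4,5} {2}
Are 0 and 2 in the same component? no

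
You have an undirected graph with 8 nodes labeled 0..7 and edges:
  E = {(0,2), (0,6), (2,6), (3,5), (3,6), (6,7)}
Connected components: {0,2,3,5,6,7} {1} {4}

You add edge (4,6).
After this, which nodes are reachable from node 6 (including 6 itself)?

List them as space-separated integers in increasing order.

Before: nodes reachable from 6: {0,2,3,5,6,7}
Adding (4,6): merges 6's component with another. Reachability grows.
After: nodes reachable from 6: {0,2,3,4,5,6,7}

Answer: 0 2 3 4 5 6 7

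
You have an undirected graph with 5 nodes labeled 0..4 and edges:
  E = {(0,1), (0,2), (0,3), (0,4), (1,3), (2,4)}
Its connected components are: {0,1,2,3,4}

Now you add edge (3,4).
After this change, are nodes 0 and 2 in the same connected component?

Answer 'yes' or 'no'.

Answer: yes

Derivation:
Initial components: {0,1,2,3,4}
Adding edge (3,4): both already in same component {0,1,2,3,4}. No change.
New components: {0,1,2,3,4}
Are 0 and 2 in the same component? yes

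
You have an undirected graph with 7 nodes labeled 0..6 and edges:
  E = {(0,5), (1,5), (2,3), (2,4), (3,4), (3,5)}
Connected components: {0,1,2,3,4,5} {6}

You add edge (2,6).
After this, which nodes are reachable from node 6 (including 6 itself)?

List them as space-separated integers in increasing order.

Before: nodes reachable from 6: {6}
Adding (2,6): merges 6's component with another. Reachability grows.
After: nodes reachable from 6: {0,1,2,3,4,5,6}

Answer: 0 1 2 3 4 5 6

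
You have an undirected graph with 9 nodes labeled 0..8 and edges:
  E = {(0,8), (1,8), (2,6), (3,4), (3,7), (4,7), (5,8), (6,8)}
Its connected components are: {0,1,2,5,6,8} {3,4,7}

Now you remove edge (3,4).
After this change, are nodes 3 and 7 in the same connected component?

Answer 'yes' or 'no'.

Answer: yes

Derivation:
Initial components: {0,1,2,5,6,8} {3,4,7}
Removing edge (3,4): not a bridge — component count unchanged at 2.
New components: {0,1,2,5,6,8} {3,4,7}
Are 3 and 7 in the same component? yes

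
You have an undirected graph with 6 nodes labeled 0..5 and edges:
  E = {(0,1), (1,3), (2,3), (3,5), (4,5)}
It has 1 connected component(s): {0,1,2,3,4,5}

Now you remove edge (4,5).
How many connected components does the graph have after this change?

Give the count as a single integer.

Initial component count: 1
Remove (4,5): it was a bridge. Count increases: 1 -> 2.
  After removal, components: {0,1,2,3,5} {4}
New component count: 2

Answer: 2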